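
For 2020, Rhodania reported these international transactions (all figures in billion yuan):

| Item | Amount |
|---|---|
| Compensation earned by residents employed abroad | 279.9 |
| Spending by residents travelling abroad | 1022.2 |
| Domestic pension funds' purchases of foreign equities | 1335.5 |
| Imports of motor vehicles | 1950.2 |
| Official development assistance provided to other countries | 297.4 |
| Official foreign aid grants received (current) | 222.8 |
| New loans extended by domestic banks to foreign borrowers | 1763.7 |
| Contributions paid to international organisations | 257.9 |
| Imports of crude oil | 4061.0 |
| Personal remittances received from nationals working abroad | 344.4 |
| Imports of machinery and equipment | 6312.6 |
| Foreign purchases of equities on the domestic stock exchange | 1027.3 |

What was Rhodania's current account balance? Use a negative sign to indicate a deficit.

-13054.2

Goods: -1950.2 - 4061.0 - 6312.6 = -12323.8
Services: -1022.2
Primary income: 279.9
Secondary income: 222.8 - 297.4 - 257.9 + 344.4 = 11.9
Current account = (-12323.8) + (-1022.2) + 279.9 + 11.9 = -13054.2
(Excluded from the current account — financial account: domestic pension funds' purchases of foreign equities 1335.5, new loans extended by domestic banks to foreign borrowers 1763.7, foreign purchases of equities on the domestic stock exchange 1027.3.)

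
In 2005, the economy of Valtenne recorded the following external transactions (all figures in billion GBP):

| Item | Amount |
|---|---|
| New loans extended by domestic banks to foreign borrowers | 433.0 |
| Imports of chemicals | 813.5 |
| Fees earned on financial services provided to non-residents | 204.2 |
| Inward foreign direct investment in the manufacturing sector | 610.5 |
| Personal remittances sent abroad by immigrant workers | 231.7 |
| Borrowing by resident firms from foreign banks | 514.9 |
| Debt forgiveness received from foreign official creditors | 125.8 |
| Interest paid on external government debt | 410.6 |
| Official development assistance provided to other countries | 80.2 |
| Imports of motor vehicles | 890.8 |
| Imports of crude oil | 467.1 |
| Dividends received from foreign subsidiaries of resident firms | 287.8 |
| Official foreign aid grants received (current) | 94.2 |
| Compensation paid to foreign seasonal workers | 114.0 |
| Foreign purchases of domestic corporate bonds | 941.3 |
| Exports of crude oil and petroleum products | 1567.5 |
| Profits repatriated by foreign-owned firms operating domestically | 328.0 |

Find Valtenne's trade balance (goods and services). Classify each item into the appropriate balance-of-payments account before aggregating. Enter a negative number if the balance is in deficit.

-399.7

Goods: -890.8 + 1567.5 - 467.1 - 813.5 = -603.9
Services: 204.2
Trade balance = -603.9 + 204.2 = -399.7
(Excluded from the trade balance — financial account: new loans extended by domestic banks to foreign borrowers 433.0, inward foreign direct investment in the manufacturing sector 610.5, borrowing by resident firms from foreign banks 514.9, foreign purchases of domestic corporate bonds 941.3; secondary income: personal remittances sent abroad by immigrant workers 231.7, official development assistance provided to other countries 80.2, official foreign aid grants received (current) 94.2; capital account: debt forgiveness received from foreign official creditors 125.8; primary income: interest paid on external government debt 410.6, dividends received from foreign subsidiaries of resident firms 287.8, compensation paid to foreign seasonal workers 114.0, profits repatriated by foreign-owned firms operating domestically 328.0.)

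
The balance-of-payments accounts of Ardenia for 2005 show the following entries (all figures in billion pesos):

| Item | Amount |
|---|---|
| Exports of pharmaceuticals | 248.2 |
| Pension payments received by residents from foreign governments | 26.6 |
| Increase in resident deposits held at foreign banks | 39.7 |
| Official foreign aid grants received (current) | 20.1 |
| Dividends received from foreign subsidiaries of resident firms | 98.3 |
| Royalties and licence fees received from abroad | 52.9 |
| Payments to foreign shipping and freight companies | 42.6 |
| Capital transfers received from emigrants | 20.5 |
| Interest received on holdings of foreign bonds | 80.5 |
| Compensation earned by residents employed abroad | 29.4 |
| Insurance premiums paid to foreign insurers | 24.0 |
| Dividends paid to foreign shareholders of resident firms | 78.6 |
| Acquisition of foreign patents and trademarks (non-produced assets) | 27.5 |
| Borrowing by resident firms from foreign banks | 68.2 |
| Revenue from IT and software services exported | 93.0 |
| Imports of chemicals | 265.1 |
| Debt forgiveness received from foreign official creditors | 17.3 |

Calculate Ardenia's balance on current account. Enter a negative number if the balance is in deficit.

Goods: -265.1 + 248.2 = -16.9
Services: -24.0 + 93.0 + 52.9 - 42.6 = 79.3
Primary income: -78.6 + 80.5 + 98.3 + 29.4 = 129.6
Secondary income: 26.6 + 20.1 = 46.7
Current account = (-16.9) + 79.3 + 129.6 + 46.7 = 238.7
(Excluded from the current account — financial account: increase in resident deposits held at foreign banks 39.7, borrowing by resident firms from foreign banks 68.2; capital account: capital transfers received from emigrants 20.5, acquisition of foreign patents and trademarks (non-produced assets) 27.5, debt forgiveness received from foreign official creditors 17.3.)

238.7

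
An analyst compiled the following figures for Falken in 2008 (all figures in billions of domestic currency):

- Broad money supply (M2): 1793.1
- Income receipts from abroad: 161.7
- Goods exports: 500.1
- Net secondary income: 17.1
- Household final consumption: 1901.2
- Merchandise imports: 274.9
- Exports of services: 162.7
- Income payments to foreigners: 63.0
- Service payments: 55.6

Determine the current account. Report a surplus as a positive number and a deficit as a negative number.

Goods balance = 500.1 - 274.9 = 225.2
Services balance = 162.7 - 55.6 = 107.1
Trade balance (goods + services) = 225.2 + 107.1 = 332.3
Net primary income = 161.7 - 63.0 = 98.7
Net secondary income = 17.1
Current account = 332.3 + 98.7 + 17.1 = 448.1

448.1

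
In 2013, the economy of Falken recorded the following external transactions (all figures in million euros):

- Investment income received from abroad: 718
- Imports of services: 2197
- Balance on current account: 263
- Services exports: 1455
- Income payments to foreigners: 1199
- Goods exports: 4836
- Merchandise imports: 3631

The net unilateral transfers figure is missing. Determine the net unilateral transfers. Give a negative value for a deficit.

Current account = goods balance + services balance + net primary income + net secondary income
Sum of the known components = -18
Net unilateral transfers = CA - (known components) = 263 - (-18) = 281

281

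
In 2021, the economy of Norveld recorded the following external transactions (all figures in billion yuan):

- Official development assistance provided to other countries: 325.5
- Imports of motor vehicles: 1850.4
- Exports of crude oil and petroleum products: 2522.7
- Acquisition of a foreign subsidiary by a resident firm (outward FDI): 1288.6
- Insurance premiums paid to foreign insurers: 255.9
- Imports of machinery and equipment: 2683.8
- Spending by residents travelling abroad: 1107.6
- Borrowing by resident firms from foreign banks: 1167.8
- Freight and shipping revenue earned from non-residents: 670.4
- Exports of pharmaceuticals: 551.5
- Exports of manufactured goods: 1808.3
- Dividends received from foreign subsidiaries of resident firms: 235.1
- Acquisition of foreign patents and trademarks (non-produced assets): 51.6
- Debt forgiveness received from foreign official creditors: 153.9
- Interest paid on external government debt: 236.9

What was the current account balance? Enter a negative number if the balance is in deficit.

-672.1

Goods: 1808.3 - 1850.4 + 551.5 - 2683.8 + 2522.7 = 348.3
Services: -1107.6 + 670.4 - 255.9 = -693.1
Primary income: 235.1 - 236.9 = -1.8
Secondary income: -325.5
Current account = 348.3 + (-693.1) + (-1.8) + (-325.5) = -672.1
(Excluded from the current account — financial account: acquisition of a foreign subsidiary by a resident firm (outward FDI) 1288.6, borrowing by resident firms from foreign banks 1167.8; capital account: acquisition of foreign patents and trademarks (non-produced assets) 51.6, debt forgiveness received from foreign official creditors 153.9.)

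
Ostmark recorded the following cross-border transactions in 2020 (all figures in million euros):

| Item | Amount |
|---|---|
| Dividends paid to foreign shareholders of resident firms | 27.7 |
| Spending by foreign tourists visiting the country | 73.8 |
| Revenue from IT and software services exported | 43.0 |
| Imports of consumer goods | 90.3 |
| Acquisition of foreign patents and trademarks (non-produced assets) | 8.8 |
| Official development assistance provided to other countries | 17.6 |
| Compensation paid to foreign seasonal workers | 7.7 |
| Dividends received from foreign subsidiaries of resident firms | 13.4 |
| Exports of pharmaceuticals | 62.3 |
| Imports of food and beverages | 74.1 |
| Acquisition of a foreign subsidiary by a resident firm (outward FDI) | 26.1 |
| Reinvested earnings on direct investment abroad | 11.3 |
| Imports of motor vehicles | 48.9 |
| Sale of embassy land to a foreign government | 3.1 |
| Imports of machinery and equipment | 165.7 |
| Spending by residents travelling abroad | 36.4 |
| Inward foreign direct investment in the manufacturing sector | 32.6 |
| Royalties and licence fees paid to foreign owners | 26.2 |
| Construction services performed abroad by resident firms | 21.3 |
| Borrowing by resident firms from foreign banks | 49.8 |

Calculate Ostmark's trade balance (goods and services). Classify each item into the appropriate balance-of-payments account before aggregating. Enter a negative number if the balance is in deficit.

-241.2

Goods: -90.3 - 165.7 - 48.9 - 74.1 + 62.3 = -316.7
Services: 43.0 - 26.2 + 73.8 - 36.4 + 21.3 = 75.5
Trade balance = -316.7 + 75.5 = -241.2
(Excluded from the trade balance — primary income: dividends paid to foreign shareholders of resident firms 27.7, compensation paid to foreign seasonal workers 7.7, dividends received from foreign subsidiaries of resident firms 13.4, reinvested earnings on direct investment abroad 11.3; capital account: acquisition of foreign patents and trademarks (non-produced assets) 8.8, sale of embassy land to a foreign government 3.1; secondary income: official development assistance provided to other countries 17.6; financial account: acquisition of a foreign subsidiary by a resident firm (outward FDI) 26.1, inward foreign direct investment in the manufacturing sector 32.6, borrowing by resident firms from foreign banks 49.8.)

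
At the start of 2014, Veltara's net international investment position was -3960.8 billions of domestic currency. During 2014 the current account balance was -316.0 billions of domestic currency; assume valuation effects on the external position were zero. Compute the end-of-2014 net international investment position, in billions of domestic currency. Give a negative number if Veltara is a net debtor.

-4276.8

With no valuation effects, change in NIIP = current account = -316.0
End-of-year NIIP = -3960.8 + (-316.0) = -4276.8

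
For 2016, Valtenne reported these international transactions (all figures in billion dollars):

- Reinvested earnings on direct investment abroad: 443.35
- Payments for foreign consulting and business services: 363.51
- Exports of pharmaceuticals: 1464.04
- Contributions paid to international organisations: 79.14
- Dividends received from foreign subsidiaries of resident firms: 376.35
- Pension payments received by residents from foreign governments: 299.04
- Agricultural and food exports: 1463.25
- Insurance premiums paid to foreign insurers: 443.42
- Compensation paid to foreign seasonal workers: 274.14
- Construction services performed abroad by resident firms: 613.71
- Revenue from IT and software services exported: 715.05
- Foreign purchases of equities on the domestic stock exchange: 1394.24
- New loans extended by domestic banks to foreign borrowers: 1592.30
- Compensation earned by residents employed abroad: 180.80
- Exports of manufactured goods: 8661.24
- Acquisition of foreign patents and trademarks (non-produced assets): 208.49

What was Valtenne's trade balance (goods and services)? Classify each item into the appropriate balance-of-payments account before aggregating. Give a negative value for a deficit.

12110.36

Goods: 8661.24 + 1464.04 + 1463.25 = 11588.53
Services: -363.51 + 613.71 - 443.42 + 715.05 = 521.83
Trade balance = 11588.53 + 521.83 = 12110.36
(Excluded from the trade balance — primary income: reinvested earnings on direct investment abroad 443.35, dividends received from foreign subsidiaries of resident firms 376.35, compensation paid to foreign seasonal workers 274.14, compensation earned by residents employed abroad 180.80; secondary income: contributions paid to international organisations 79.14, pension payments received by residents from foreign governments 299.04; financial account: foreign purchases of equities on the domestic stock exchange 1394.24, new loans extended by domestic banks to foreign borrowers 1592.30; capital account: acquisition of foreign patents and trademarks (non-produced assets) 208.49.)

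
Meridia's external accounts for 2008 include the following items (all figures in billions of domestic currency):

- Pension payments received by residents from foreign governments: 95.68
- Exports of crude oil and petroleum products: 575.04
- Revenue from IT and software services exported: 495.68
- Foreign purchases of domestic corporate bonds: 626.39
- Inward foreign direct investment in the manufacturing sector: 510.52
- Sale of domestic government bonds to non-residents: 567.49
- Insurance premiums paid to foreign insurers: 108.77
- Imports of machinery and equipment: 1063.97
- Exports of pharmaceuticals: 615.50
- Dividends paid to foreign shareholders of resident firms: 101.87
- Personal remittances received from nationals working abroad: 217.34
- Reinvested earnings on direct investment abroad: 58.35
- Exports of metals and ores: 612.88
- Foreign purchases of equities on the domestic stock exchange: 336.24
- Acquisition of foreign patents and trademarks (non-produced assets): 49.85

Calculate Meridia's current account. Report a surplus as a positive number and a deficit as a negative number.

1395.86

Goods: -1063.97 + 612.88 + 575.04 + 615.50 = 739.45
Services: -108.77 + 495.68 = 386.91
Primary income: -101.87 + 58.35 = -43.52
Secondary income: 95.68 + 217.34 = 313.02
Current account = 739.45 + 386.91 + (-43.52) + 313.02 = 1395.86
(Excluded from the current account — financial account: foreign purchases of domestic corporate bonds 626.39, inward foreign direct investment in the manufacturing sector 510.52, sale of domestic government bonds to non-residents 567.49, foreign purchases of equities on the domestic stock exchange 336.24; capital account: acquisition of foreign patents and trademarks (non-produced assets) 49.85.)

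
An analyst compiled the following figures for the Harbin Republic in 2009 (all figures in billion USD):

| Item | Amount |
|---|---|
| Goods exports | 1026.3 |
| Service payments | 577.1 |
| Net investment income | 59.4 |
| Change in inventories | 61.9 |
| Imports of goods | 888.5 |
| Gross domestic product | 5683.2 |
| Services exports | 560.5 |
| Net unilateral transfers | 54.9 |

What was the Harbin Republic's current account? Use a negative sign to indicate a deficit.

Goods balance = 1026.3 - 888.5 = 137.8
Services balance = 560.5 - 577.1 = -16.6
Trade balance (goods + services) = 137.8 + (-16.6) = 121.2
Net primary income = 59.4
Net secondary income = 54.9
Current account = 121.2 + 59.4 + 54.9 = 235.5

235.5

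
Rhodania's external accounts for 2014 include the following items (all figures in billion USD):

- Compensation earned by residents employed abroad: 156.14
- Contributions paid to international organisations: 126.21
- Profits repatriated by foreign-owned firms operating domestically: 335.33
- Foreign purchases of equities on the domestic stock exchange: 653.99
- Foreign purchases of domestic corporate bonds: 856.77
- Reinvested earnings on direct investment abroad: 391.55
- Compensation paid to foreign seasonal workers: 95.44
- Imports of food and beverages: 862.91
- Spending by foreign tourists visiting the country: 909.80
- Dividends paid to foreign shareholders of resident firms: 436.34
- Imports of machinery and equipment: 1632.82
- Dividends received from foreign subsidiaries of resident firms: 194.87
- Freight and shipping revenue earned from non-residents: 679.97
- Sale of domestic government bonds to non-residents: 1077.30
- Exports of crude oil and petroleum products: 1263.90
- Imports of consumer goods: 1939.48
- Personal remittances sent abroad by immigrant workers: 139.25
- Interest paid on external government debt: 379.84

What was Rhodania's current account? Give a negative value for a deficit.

Goods: -1632.82 - 862.91 - 1939.48 + 1263.90 = -3171.31
Services: 909.80 + 679.97 = 1589.77
Primary income: 194.87 - 436.34 - 335.33 + 391.55 - 379.84 + 156.14 - 95.44 = -504.39
Secondary income: -126.21 - 139.25 = -265.46
Current account = (-3171.31) + 1589.77 + (-504.39) + (-265.46) = -2351.39
(Excluded from the current account — financial account: foreign purchases of equities on the domestic stock exchange 653.99, foreign purchases of domestic corporate bonds 856.77, sale of domestic government bonds to non-residents 1077.30.)

-2351.39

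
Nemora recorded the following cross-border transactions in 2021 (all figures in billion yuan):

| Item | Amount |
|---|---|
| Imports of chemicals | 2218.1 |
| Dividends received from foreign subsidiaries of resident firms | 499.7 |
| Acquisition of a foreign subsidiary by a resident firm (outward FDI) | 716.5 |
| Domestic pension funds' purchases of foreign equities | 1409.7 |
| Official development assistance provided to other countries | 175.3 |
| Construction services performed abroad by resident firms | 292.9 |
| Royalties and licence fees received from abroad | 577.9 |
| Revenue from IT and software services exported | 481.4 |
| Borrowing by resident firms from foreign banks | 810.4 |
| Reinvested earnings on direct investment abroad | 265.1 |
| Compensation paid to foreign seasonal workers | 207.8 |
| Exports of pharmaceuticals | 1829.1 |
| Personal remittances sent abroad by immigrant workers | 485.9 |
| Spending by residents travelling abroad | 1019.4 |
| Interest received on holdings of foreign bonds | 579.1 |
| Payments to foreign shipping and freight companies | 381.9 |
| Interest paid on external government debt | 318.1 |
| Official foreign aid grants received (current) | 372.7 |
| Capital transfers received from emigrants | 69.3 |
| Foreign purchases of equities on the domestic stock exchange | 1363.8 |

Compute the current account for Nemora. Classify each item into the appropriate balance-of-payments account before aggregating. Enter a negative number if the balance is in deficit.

91.4

Goods: -2218.1 + 1829.1 = -389.0
Services: -381.9 + 292.9 - 1019.4 + 577.9 + 481.4 = -49.1
Primary income: -318.1 + 499.7 + 579.1 - 207.8 + 265.1 = 818.0
Secondary income: -485.9 - 175.3 + 372.7 = -288.5
Current account = (-389.0) + (-49.1) + 818.0 + (-288.5) = 91.4
(Excluded from the current account — financial account: acquisition of a foreign subsidiary by a resident firm (outward FDI) 716.5, domestic pension funds' purchases of foreign equities 1409.7, borrowing by resident firms from foreign banks 810.4, foreign purchases of equities on the domestic stock exchange 1363.8; capital account: capital transfers received from emigrants 69.3.)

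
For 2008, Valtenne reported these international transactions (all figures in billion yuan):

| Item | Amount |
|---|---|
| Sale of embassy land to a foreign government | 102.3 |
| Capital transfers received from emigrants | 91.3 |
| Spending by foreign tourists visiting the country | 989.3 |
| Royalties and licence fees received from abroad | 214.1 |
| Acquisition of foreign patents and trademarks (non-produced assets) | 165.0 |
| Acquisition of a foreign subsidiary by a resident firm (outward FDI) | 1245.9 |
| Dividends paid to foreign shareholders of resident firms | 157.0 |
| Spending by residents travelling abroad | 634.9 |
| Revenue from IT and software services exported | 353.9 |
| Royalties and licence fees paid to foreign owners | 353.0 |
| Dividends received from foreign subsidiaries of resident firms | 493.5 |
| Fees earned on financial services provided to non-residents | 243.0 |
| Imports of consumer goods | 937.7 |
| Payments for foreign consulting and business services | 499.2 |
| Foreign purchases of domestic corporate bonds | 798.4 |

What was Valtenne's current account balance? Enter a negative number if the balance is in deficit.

Goods: -937.7
Services: -634.9 + 214.1 + 353.9 - 499.2 + 243.0 - 353.0 + 989.3 = 313.2
Primary income: -157.0 + 493.5 = 336.5
Current account = (-937.7) + 313.2 + 336.5 = -288.0
(Excluded from the current account — capital account: sale of embassy land to a foreign government 102.3, capital transfers received from emigrants 91.3, acquisition of foreign patents and trademarks (non-produced assets) 165.0; financial account: acquisition of a foreign subsidiary by a resident firm (outward FDI) 1245.9, foreign purchases of domestic corporate bonds 798.4.)

-288.0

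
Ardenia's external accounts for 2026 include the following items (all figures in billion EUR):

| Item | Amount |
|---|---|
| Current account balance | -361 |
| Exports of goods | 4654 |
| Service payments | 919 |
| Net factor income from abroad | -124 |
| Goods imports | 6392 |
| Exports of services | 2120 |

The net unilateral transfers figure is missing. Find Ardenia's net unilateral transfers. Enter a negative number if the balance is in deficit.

300

Current account = goods balance + services balance + net primary income + net secondary income
Sum of the known components = -661
Net unilateral transfers = CA - (known components) = -361 - (-661) = 300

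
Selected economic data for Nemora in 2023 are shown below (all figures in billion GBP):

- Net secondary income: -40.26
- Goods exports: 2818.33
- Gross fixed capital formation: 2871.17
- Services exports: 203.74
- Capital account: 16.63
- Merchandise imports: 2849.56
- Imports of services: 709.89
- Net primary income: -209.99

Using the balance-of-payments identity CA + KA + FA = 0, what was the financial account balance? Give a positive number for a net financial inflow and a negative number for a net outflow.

771.00

Goods balance = 2818.33 - 2849.56 = -31.23
Services balance = 203.74 - 709.89 = -506.15
Trade balance (goods + services) = -31.23 + (-506.15) = -537.38
Net primary income = -209.99
Net secondary income = -40.26
Current account = -537.38 + (-209.99) + (-40.26) = -787.63
Financial account = -(-787.63 + 16.63) = 771.00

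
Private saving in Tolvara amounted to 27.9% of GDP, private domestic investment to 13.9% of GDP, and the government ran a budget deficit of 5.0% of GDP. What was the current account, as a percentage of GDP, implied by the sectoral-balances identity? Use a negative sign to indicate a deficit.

9.0

By the sectoral-balances identity, CA = (S_private - I) + (T - G).
Private balance = 27.9 - 13.9 = 14.0
Government balance (T - G) = -5.0
CA = 14.0 + (-5.0) = 9.0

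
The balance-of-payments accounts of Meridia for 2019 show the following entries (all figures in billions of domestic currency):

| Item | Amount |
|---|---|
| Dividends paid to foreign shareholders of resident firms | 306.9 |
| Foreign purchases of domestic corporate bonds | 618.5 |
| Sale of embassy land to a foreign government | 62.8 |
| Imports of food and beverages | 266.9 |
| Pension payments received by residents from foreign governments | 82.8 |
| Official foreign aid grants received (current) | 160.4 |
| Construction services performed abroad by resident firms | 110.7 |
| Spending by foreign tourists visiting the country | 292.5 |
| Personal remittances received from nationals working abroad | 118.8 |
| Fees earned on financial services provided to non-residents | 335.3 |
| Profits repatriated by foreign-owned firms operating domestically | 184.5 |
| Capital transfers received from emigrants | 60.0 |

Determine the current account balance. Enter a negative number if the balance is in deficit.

Goods: -266.9
Services: 110.7 + 335.3 + 292.5 = 738.5
Primary income: -184.5 - 306.9 = -491.4
Secondary income: 82.8 + 118.8 + 160.4 = 362.0
Current account = (-266.9) + 738.5 + (-491.4) + 362.0 = 342.2
(Excluded from the current account — financial account: foreign purchases of domestic corporate bonds 618.5; capital account: sale of embassy land to a foreign government 62.8, capital transfers received from emigrants 60.0.)

342.2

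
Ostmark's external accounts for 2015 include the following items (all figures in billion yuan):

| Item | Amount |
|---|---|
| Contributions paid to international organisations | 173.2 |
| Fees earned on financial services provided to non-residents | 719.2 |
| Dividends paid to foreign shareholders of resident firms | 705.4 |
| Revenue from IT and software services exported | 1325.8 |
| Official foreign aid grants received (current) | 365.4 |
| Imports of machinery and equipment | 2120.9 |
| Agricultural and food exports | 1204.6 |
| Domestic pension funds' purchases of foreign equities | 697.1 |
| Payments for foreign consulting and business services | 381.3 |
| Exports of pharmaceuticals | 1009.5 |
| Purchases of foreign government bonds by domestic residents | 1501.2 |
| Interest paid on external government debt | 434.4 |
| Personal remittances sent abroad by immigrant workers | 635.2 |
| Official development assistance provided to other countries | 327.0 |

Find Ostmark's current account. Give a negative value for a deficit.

-152.9

Goods: -2120.9 + 1009.5 + 1204.6 = 93.2
Services: -381.3 + 1325.8 + 719.2 = 1663.7
Primary income: -434.4 - 705.4 = -1139.8
Secondary income: 365.4 - 173.2 - 327.0 - 635.2 = -770.0
Current account = 93.2 + 1663.7 + (-1139.8) + (-770.0) = -152.9
(Excluded from the current account — financial account: domestic pension funds' purchases of foreign equities 697.1, purchases of foreign government bonds by domestic residents 1501.2.)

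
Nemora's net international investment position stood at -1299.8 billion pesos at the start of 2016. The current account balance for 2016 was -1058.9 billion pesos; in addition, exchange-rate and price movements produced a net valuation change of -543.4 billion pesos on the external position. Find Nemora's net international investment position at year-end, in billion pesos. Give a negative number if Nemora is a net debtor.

-2902.1

Change in NIIP = current account + net valuation change = -1058.9 + (-543.4) = -1602.3
End-of-year NIIP = -1299.8 + (-1602.3) = -2902.1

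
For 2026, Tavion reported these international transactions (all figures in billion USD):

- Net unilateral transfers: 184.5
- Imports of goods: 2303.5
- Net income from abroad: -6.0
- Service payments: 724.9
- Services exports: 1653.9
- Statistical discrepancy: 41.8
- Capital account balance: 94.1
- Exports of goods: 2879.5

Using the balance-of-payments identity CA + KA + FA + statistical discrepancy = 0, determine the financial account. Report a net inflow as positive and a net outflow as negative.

-1819.4

Goods balance = 2879.5 - 2303.5 = 576.0
Services balance = 1653.9 - 724.9 = 929.0
Trade balance (goods + services) = 576.0 + 929.0 = 1505.0
Net primary income = -6.0
Net secondary income = 184.5
Current account = 1505.0 + (-6.0) + 184.5 = 1683.5
Financial account = -(1683.5 + 94.1 + 41.8) = -1819.4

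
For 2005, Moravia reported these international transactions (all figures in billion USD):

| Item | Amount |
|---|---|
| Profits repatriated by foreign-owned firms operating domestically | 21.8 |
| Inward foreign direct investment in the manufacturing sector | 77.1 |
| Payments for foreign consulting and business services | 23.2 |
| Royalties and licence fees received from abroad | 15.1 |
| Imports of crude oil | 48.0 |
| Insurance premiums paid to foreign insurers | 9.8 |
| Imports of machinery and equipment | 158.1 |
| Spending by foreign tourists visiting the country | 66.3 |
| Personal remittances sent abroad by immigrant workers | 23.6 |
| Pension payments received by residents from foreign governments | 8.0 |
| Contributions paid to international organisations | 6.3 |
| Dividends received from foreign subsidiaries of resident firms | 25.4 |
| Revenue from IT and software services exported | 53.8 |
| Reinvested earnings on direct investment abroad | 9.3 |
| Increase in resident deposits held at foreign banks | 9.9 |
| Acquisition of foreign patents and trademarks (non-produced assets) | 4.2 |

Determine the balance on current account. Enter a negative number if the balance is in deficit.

-112.9

Goods: -48.0 - 158.1 = -206.1
Services: -23.2 + 53.8 + 66.3 - 9.8 + 15.1 = 102.2
Primary income: 25.4 + 9.3 - 21.8 = 12.9
Secondary income: -23.6 - 6.3 + 8.0 = -21.9
Current account = (-206.1) + 102.2 + 12.9 + (-21.9) = -112.9
(Excluded from the current account — financial account: inward foreign direct investment in the manufacturing sector 77.1, increase in resident deposits held at foreign banks 9.9; capital account: acquisition of foreign patents and trademarks (non-produced assets) 4.2.)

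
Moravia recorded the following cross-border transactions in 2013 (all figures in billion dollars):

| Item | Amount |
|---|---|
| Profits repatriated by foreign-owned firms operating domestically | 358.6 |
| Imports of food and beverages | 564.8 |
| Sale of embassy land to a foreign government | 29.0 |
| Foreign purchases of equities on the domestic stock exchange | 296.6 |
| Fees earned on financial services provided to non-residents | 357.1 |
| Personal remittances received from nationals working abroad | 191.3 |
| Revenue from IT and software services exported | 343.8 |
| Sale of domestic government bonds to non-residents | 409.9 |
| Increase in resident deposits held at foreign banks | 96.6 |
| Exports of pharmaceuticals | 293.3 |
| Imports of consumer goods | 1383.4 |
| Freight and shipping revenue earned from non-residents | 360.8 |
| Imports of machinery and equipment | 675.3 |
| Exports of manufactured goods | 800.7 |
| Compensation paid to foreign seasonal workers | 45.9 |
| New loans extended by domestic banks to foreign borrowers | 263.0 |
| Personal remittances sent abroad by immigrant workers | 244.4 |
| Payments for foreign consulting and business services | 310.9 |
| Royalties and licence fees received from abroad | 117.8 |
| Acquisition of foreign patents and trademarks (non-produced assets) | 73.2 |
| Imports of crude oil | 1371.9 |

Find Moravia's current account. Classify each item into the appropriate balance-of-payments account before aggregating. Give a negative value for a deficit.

Goods: 293.3 + 800.7 - 564.8 - 1383.4 - 675.3 - 1371.9 = -2901.4
Services: 343.8 + 360.8 - 310.9 + 117.8 + 357.1 = 868.6
Primary income: -358.6 - 45.9 = -404.5
Secondary income: -244.4 + 191.3 = -53.1
Current account = (-2901.4) + 868.6 + (-404.5) + (-53.1) = -2490.4
(Excluded from the current account — capital account: sale of embassy land to a foreign government 29.0, acquisition of foreign patents and trademarks (non-produced assets) 73.2; financial account: foreign purchases of equities on the domestic stock exchange 296.6, sale of domestic government bonds to non-residents 409.9, increase in resident deposits held at foreign banks 96.6, new loans extended by domestic banks to foreign borrowers 263.0.)

-2490.4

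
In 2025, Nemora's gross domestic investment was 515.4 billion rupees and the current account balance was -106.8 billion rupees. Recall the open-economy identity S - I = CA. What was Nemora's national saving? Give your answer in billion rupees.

S = I + CA = 515.4 + (-106.8) = 408.6

408.6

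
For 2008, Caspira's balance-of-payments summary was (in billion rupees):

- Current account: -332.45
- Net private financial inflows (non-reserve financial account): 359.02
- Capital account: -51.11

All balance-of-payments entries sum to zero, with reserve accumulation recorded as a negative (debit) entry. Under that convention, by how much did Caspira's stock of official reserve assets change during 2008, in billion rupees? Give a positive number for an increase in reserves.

Official reserve transactions balance = -((-332.45) + (-51.11) + 359.02) = 24.54
An accumulation of reserves is recorded as a debit (negative entry), so the change in the stock of reserves is the negative of that balance.
Change in official reserves = -(24.54) = -24.54

-24.54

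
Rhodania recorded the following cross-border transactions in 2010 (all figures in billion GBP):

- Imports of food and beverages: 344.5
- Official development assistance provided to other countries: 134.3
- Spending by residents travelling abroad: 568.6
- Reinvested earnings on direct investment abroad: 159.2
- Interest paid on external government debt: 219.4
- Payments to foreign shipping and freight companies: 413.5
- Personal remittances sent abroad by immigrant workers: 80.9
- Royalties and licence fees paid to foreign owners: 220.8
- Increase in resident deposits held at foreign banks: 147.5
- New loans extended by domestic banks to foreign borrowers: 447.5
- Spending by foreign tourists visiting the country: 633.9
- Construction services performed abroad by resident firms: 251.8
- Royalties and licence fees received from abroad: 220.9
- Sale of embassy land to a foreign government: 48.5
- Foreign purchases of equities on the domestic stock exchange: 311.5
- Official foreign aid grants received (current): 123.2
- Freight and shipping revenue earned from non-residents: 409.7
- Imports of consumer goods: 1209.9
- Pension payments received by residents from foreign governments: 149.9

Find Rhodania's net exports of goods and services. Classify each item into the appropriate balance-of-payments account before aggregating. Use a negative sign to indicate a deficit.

Goods: -344.5 - 1209.9 = -1554.4
Services: 633.9 + 220.9 - 413.5 + 409.7 - 568.6 - 220.8 + 251.8 = 313.4
Trade balance = -1554.4 + 313.4 = -1241.0
(Excluded from the trade balance — secondary income: official development assistance provided to other countries 134.3, personal remittances sent abroad by immigrant workers 80.9, official foreign aid grants received (current) 123.2, pension payments received by residents from foreign governments 149.9; primary income: reinvested earnings on direct investment abroad 159.2, interest paid on external government debt 219.4; financial account: increase in resident deposits held at foreign banks 147.5, new loans extended by domestic banks to foreign borrowers 447.5, foreign purchases of equities on the domestic stock exchange 311.5; capital account: sale of embassy land to a foreign government 48.5.)

-1241.0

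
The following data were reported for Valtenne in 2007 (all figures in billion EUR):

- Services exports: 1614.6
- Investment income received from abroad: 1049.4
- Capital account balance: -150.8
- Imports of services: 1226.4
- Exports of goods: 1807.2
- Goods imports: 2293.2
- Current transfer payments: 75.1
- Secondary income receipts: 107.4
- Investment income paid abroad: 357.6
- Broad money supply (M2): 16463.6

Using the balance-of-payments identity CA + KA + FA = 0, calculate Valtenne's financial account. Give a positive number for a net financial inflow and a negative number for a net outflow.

-475.5

Goods balance = 1807.2 - 2293.2 = -486.0
Services balance = 1614.6 - 1226.4 = 388.2
Trade balance (goods + services) = -486.0 + 388.2 = -97.8
Net primary income = 1049.4 - 357.6 = 691.8
Net secondary income = 107.4 - 75.1 = 32.3
Current account = -97.8 + 691.8 + 32.3 = 626.3
Financial account = -(626.3 + (-150.8)) = -475.5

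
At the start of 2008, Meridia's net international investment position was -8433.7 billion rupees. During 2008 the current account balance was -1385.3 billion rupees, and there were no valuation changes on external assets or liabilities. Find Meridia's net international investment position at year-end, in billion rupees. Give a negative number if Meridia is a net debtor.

-9819.0

With no valuation effects, change in NIIP = current account = -1385.3
End-of-year NIIP = -8433.7 + (-1385.3) = -9819.0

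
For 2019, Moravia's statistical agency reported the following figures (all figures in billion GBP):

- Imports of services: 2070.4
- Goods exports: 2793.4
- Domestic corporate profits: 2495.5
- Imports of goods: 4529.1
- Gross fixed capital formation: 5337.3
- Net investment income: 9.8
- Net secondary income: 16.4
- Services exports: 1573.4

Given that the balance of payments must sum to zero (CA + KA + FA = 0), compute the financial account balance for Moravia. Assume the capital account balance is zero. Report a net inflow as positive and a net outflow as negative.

2206.5

Goods balance = 2793.4 - 4529.1 = -1735.7
Services balance = 1573.4 - 2070.4 = -497.0
Trade balance (goods + services) = -1735.7 + (-497.0) = -2232.7
Net primary income = 9.8
Net secondary income = 16.4
Current account = -2232.7 + 9.8 + 16.4 = -2206.5
Financial account = -(-2206.5) = 2206.5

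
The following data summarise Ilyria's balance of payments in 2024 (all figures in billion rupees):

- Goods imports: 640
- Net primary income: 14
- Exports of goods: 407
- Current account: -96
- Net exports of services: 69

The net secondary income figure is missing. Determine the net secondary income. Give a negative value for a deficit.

Current account = goods balance + services balance + net primary income + net secondary income
Sum of the known components = -150
Net secondary income = CA - (known components) = -96 - (-150) = 54

54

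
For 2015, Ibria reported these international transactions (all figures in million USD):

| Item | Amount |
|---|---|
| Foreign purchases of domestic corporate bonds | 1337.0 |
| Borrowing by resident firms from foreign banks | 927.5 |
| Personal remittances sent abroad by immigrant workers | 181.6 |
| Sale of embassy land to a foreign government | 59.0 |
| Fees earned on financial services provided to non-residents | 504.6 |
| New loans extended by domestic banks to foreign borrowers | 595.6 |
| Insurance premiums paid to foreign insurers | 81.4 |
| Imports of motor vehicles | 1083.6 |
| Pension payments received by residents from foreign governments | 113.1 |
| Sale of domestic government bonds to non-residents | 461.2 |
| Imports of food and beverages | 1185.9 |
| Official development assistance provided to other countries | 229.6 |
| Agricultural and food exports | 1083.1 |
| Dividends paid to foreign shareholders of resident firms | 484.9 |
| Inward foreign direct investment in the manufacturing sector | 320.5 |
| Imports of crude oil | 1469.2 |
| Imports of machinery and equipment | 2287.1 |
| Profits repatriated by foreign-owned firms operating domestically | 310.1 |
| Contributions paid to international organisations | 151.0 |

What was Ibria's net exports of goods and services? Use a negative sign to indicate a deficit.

-4519.5

Goods: 1083.1 - 1185.9 - 1469.2 - 1083.6 - 2287.1 = -4942.7
Services: 504.6 - 81.4 = 423.2
Trade balance = -4942.7 + 423.2 = -4519.5
(Excluded from the trade balance — financial account: foreign purchases of domestic corporate bonds 1337.0, borrowing by resident firms from foreign banks 927.5, new loans extended by domestic banks to foreign borrowers 595.6, sale of domestic government bonds to non-residents 461.2, inward foreign direct investment in the manufacturing sector 320.5; secondary income: personal remittances sent abroad by immigrant workers 181.6, pension payments received by residents from foreign governments 113.1, official development assistance provided to other countries 229.6, contributions paid to international organisations 151.0; capital account: sale of embassy land to a foreign government 59.0; primary income: dividends paid to foreign shareholders of resident firms 484.9, profits repatriated by foreign-owned firms operating domestically 310.1.)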